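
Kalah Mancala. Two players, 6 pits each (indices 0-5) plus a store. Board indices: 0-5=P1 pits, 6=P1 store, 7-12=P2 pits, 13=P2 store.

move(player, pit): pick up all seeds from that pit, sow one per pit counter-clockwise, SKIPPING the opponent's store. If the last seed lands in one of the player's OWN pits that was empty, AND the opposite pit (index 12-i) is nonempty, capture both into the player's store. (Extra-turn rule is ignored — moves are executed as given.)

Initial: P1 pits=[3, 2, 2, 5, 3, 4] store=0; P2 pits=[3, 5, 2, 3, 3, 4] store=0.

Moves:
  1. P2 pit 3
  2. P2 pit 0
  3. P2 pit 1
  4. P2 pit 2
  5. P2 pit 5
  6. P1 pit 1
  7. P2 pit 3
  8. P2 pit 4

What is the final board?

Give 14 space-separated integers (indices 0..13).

Answer: 1 1 3 8 6 5 0 0 0 0 0 0 1 14

Derivation:
Move 1: P2 pit3 -> P1=[3,2,2,5,3,4](0) P2=[3,5,2,0,4,5](1)
Move 2: P2 pit0 -> P1=[3,2,0,5,3,4](0) P2=[0,6,3,0,4,5](4)
Move 3: P2 pit1 -> P1=[4,2,0,5,3,4](0) P2=[0,0,4,1,5,6](5)
Move 4: P2 pit2 -> P1=[4,2,0,5,3,4](0) P2=[0,0,0,2,6,7](6)
Move 5: P2 pit5 -> P1=[5,3,1,6,4,5](0) P2=[0,0,0,2,6,0](7)
Move 6: P1 pit1 -> P1=[5,0,2,7,5,5](0) P2=[0,0,0,2,6,0](7)
Move 7: P2 pit3 -> P1=[0,0,2,7,5,5](0) P2=[0,0,0,0,7,0](13)
Move 8: P2 pit4 -> P1=[1,1,3,8,6,5](0) P2=[0,0,0,0,0,1](14)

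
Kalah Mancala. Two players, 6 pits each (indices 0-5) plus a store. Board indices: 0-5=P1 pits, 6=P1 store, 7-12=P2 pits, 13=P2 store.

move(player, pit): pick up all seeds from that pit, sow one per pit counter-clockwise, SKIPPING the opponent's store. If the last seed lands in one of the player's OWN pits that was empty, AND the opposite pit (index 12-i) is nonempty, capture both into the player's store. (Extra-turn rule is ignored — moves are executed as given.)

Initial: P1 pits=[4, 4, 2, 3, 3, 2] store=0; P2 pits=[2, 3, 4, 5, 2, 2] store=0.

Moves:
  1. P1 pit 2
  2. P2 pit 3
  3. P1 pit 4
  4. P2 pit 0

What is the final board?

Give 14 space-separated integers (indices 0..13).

Move 1: P1 pit2 -> P1=[4,4,0,4,4,2](0) P2=[2,3,4,5,2,2](0)
Move 2: P2 pit3 -> P1=[5,5,0,4,4,2](0) P2=[2,3,4,0,3,3](1)
Move 3: P1 pit4 -> P1=[5,5,0,4,0,3](1) P2=[3,4,4,0,3,3](1)
Move 4: P2 pit0 -> P1=[5,5,0,4,0,3](1) P2=[0,5,5,1,3,3](1)

Answer: 5 5 0 4 0 3 1 0 5 5 1 3 3 1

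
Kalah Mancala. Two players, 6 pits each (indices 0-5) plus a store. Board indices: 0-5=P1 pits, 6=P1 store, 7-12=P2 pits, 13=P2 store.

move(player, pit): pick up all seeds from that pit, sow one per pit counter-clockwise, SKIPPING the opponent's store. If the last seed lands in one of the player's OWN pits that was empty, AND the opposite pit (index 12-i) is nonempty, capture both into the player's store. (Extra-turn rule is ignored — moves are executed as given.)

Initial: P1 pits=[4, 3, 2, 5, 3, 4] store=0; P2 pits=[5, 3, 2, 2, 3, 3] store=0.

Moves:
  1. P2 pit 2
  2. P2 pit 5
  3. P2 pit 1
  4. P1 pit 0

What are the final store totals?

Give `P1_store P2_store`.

Move 1: P2 pit2 -> P1=[4,3,2,5,3,4](0) P2=[5,3,0,3,4,3](0)
Move 2: P2 pit5 -> P1=[5,4,2,5,3,4](0) P2=[5,3,0,3,4,0](1)
Move 3: P2 pit1 -> P1=[5,4,2,5,3,4](0) P2=[5,0,1,4,5,0](1)
Move 4: P1 pit0 -> P1=[0,5,3,6,4,5](0) P2=[5,0,1,4,5,0](1)

Answer: 0 1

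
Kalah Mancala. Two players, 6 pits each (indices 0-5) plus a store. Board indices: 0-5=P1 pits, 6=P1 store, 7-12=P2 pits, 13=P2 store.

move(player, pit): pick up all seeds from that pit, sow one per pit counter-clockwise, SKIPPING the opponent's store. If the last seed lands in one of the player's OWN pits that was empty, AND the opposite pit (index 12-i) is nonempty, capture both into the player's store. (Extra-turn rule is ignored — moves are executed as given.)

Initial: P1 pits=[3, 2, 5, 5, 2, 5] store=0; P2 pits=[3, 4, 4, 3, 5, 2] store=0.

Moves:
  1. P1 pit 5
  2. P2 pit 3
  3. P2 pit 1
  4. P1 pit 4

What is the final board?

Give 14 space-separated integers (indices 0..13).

Answer: 4 2 5 5 0 1 2 4 0 6 1 7 4 2

Derivation:
Move 1: P1 pit5 -> P1=[3,2,5,5,2,0](1) P2=[4,5,5,4,5,2](0)
Move 2: P2 pit3 -> P1=[4,2,5,5,2,0](1) P2=[4,5,5,0,6,3](1)
Move 3: P2 pit1 -> P1=[4,2,5,5,2,0](1) P2=[4,0,6,1,7,4](2)
Move 4: P1 pit4 -> P1=[4,2,5,5,0,1](2) P2=[4,0,6,1,7,4](2)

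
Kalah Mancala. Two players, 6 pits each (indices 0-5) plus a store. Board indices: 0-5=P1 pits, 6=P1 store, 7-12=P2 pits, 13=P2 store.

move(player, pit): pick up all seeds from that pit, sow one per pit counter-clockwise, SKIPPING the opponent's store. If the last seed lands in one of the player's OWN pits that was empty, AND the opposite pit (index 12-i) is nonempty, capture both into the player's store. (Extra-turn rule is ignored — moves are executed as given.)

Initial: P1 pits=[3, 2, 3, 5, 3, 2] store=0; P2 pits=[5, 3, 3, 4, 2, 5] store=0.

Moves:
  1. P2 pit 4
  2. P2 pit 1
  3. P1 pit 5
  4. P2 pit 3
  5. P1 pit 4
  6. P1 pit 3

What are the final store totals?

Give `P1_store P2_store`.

Move 1: P2 pit4 -> P1=[3,2,3,5,3,2](0) P2=[5,3,3,4,0,6](1)
Move 2: P2 pit1 -> P1=[3,0,3,5,3,2](0) P2=[5,0,4,5,0,6](4)
Move 3: P1 pit5 -> P1=[3,0,3,5,3,0](1) P2=[6,0,4,5,0,6](4)
Move 4: P2 pit3 -> P1=[4,1,3,5,3,0](1) P2=[6,0,4,0,1,7](5)
Move 5: P1 pit4 -> P1=[4,1,3,5,0,1](2) P2=[7,0,4,0,1,7](5)
Move 6: P1 pit3 -> P1=[4,1,3,0,1,2](3) P2=[8,1,4,0,1,7](5)

Answer: 3 5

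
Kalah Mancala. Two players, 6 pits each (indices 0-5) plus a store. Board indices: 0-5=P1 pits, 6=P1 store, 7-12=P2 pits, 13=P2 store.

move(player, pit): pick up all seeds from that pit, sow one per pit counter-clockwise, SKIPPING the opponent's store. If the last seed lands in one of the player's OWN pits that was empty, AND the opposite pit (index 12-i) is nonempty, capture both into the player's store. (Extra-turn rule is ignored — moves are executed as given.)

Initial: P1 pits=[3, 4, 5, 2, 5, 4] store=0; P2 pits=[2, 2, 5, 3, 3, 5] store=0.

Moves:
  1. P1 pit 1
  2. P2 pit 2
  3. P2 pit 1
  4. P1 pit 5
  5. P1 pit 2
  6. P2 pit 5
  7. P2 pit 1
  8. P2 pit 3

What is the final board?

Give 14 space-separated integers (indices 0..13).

Answer: 6 2 2 6 8 1 2 4 0 3 0 5 1 3

Derivation:
Move 1: P1 pit1 -> P1=[3,0,6,3,6,5](0) P2=[2,2,5,3,3,5](0)
Move 2: P2 pit2 -> P1=[4,0,6,3,6,5](0) P2=[2,2,0,4,4,6](1)
Move 3: P2 pit1 -> P1=[4,0,6,3,6,5](0) P2=[2,0,1,5,4,6](1)
Move 4: P1 pit5 -> P1=[4,0,6,3,6,0](1) P2=[3,1,2,6,4,6](1)
Move 5: P1 pit2 -> P1=[4,0,0,4,7,1](2) P2=[4,2,2,6,4,6](1)
Move 6: P2 pit5 -> P1=[5,1,1,5,8,1](2) P2=[4,2,2,6,4,0](2)
Move 7: P2 pit1 -> P1=[5,1,1,5,8,1](2) P2=[4,0,3,7,4,0](2)
Move 8: P2 pit3 -> P1=[6,2,2,6,8,1](2) P2=[4,0,3,0,5,1](3)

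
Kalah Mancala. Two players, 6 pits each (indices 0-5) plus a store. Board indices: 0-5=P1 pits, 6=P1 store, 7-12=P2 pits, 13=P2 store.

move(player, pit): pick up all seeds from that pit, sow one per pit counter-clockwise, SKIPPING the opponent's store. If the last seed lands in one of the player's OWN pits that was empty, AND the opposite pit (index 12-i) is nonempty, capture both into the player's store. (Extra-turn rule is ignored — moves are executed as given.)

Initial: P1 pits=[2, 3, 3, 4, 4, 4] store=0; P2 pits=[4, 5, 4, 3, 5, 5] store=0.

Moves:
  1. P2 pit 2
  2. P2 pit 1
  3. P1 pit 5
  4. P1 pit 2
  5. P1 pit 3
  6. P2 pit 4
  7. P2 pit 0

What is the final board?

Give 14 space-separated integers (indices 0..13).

Answer: 3 4 1 1 7 1 8 0 3 2 5 0 8 3

Derivation:
Move 1: P2 pit2 -> P1=[2,3,3,4,4,4](0) P2=[4,5,0,4,6,6](1)
Move 2: P2 pit1 -> P1=[2,3,3,4,4,4](0) P2=[4,0,1,5,7,7](2)
Move 3: P1 pit5 -> P1=[2,3,3,4,4,0](1) P2=[5,1,2,5,7,7](2)
Move 4: P1 pit2 -> P1=[2,3,0,5,5,0](7) P2=[0,1,2,5,7,7](2)
Move 5: P1 pit3 -> P1=[2,3,0,0,6,1](8) P2=[1,2,2,5,7,7](2)
Move 6: P2 pit4 -> P1=[3,4,1,1,7,1](8) P2=[1,2,2,5,0,8](3)
Move 7: P2 pit0 -> P1=[3,4,1,1,7,1](8) P2=[0,3,2,5,0,8](3)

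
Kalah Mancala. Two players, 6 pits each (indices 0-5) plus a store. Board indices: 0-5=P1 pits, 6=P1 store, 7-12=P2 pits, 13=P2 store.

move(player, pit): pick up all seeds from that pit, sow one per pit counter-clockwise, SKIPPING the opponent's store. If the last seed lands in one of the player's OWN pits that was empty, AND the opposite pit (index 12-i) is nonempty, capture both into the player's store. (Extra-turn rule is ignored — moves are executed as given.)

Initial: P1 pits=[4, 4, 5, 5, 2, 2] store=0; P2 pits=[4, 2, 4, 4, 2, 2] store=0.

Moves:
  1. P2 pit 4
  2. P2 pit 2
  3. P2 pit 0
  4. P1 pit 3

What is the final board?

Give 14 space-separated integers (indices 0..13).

Answer: 4 4 5 0 3 3 1 1 4 1 6 2 4 2

Derivation:
Move 1: P2 pit4 -> P1=[4,4,5,5,2,2](0) P2=[4,2,4,4,0,3](1)
Move 2: P2 pit2 -> P1=[4,4,5,5,2,2](0) P2=[4,2,0,5,1,4](2)
Move 3: P2 pit0 -> P1=[4,4,5,5,2,2](0) P2=[0,3,1,6,2,4](2)
Move 4: P1 pit3 -> P1=[4,4,5,0,3,3](1) P2=[1,4,1,6,2,4](2)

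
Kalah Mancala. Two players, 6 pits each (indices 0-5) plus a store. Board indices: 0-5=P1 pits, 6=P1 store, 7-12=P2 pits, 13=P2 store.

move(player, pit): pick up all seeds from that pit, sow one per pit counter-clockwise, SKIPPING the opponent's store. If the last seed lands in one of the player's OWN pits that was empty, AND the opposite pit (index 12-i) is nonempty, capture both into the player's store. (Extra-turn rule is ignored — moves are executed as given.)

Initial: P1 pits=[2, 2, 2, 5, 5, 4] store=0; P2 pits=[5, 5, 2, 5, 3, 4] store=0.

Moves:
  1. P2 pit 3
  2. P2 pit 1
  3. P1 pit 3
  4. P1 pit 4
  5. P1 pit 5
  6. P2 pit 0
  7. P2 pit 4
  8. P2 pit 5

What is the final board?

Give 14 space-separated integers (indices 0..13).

Answer: 6 6 4 2 2 0 3 0 4 6 4 0 0 7

Derivation:
Move 1: P2 pit3 -> P1=[3,3,2,5,5,4](0) P2=[5,5,2,0,4,5](1)
Move 2: P2 pit1 -> P1=[3,3,2,5,5,4](0) P2=[5,0,3,1,5,6](2)
Move 3: P1 pit3 -> P1=[3,3,2,0,6,5](1) P2=[6,1,3,1,5,6](2)
Move 4: P1 pit4 -> P1=[3,3,2,0,0,6](2) P2=[7,2,4,2,5,6](2)
Move 5: P1 pit5 -> P1=[3,3,2,0,0,0](3) P2=[8,3,5,3,6,6](2)
Move 6: P2 pit0 -> P1=[4,4,2,0,0,0](3) P2=[0,4,6,4,7,7](3)
Move 7: P2 pit4 -> P1=[5,5,3,1,1,0](3) P2=[0,4,6,4,0,8](4)
Move 8: P2 pit5 -> P1=[6,6,4,2,2,0](3) P2=[0,4,6,4,0,0](7)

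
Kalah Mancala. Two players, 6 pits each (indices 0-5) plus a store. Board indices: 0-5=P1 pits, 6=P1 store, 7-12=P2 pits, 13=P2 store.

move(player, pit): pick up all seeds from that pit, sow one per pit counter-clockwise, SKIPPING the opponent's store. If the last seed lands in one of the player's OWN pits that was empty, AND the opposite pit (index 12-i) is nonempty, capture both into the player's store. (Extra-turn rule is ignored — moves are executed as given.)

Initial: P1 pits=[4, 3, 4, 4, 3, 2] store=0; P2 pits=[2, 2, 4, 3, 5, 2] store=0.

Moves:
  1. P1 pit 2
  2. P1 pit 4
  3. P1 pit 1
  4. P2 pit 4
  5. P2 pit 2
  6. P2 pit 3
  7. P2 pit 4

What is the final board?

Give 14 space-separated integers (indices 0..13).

Move 1: P1 pit2 -> P1=[4,3,0,5,4,3](1) P2=[2,2,4,3,5,2](0)
Move 2: P1 pit4 -> P1=[4,3,0,5,0,4](2) P2=[3,3,4,3,5,2](0)
Move 3: P1 pit1 -> P1=[4,0,1,6,0,4](6) P2=[3,0,4,3,5,2](0)
Move 4: P2 pit4 -> P1=[5,1,2,6,0,4](6) P2=[3,0,4,3,0,3](1)
Move 5: P2 pit2 -> P1=[5,1,2,6,0,4](6) P2=[3,0,0,4,1,4](2)
Move 6: P2 pit3 -> P1=[6,1,2,6,0,4](6) P2=[3,0,0,0,2,5](3)
Move 7: P2 pit4 -> P1=[6,1,2,6,0,4](6) P2=[3,0,0,0,0,6](4)

Answer: 6 1 2 6 0 4 6 3 0 0 0 0 6 4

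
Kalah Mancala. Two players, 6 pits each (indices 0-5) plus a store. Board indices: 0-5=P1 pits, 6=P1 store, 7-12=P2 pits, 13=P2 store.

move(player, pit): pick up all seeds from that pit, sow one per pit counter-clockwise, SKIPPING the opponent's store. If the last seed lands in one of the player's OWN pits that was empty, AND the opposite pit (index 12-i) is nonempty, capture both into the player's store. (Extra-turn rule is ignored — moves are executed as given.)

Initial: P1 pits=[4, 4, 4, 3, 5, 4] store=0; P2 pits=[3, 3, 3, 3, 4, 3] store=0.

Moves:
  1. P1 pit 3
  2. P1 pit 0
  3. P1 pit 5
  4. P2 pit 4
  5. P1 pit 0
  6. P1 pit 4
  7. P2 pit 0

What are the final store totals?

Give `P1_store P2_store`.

Move 1: P1 pit3 -> P1=[4,4,4,0,6,5](1) P2=[3,3,3,3,4,3](0)
Move 2: P1 pit0 -> P1=[0,5,5,1,7,5](1) P2=[3,3,3,3,4,3](0)
Move 3: P1 pit5 -> P1=[0,5,5,1,7,0](2) P2=[4,4,4,4,4,3](0)
Move 4: P2 pit4 -> P1=[1,6,5,1,7,0](2) P2=[4,4,4,4,0,4](1)
Move 5: P1 pit0 -> P1=[0,7,5,1,7,0](2) P2=[4,4,4,4,0,4](1)
Move 6: P1 pit4 -> P1=[0,7,5,1,0,1](3) P2=[5,5,5,5,1,4](1)
Move 7: P2 pit0 -> P1=[0,7,5,1,0,1](3) P2=[0,6,6,6,2,5](1)

Answer: 3 1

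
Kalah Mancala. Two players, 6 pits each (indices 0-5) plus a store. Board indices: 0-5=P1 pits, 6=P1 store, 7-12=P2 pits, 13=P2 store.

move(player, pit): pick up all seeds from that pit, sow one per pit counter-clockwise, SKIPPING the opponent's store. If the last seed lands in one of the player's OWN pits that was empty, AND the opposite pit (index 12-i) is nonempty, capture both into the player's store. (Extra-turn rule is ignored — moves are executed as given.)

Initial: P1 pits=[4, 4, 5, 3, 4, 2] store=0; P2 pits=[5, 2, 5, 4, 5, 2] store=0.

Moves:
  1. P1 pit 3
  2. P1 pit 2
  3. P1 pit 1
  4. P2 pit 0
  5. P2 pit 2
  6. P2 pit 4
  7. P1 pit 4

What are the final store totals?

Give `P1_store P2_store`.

Answer: 3 3

Derivation:
Move 1: P1 pit3 -> P1=[4,4,5,0,5,3](1) P2=[5,2,5,4,5,2](0)
Move 2: P1 pit2 -> P1=[4,4,0,1,6,4](2) P2=[6,2,5,4,5,2](0)
Move 3: P1 pit1 -> P1=[4,0,1,2,7,5](2) P2=[6,2,5,4,5,2](0)
Move 4: P2 pit0 -> P1=[4,0,1,2,7,5](2) P2=[0,3,6,5,6,3](1)
Move 5: P2 pit2 -> P1=[5,1,1,2,7,5](2) P2=[0,3,0,6,7,4](2)
Move 6: P2 pit4 -> P1=[6,2,2,3,8,5](2) P2=[0,3,0,6,0,5](3)
Move 7: P1 pit4 -> P1=[6,2,2,3,0,6](3) P2=[1,4,1,7,1,6](3)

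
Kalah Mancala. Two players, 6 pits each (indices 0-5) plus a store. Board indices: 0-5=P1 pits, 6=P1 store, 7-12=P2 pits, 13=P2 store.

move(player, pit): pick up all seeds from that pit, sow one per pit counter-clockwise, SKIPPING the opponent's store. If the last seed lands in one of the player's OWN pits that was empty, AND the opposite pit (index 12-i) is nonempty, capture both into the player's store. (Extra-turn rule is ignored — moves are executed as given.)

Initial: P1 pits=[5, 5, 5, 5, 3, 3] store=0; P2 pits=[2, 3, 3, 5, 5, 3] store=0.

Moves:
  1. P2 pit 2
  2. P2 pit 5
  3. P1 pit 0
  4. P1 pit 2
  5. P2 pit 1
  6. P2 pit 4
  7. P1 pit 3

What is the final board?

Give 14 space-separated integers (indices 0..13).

Move 1: P2 pit2 -> P1=[5,5,5,5,3,3](0) P2=[2,3,0,6,6,4](0)
Move 2: P2 pit5 -> P1=[6,6,6,5,3,3](0) P2=[2,3,0,6,6,0](1)
Move 3: P1 pit0 -> P1=[0,7,7,6,4,4](1) P2=[2,3,0,6,6,0](1)
Move 4: P1 pit2 -> P1=[0,7,0,7,5,5](2) P2=[3,4,1,6,6,0](1)
Move 5: P2 pit1 -> P1=[0,7,0,7,5,5](2) P2=[3,0,2,7,7,1](1)
Move 6: P2 pit4 -> P1=[1,8,1,8,6,5](2) P2=[3,0,2,7,0,2](2)
Move 7: P1 pit3 -> P1=[1,8,1,0,7,6](3) P2=[4,1,3,8,1,2](2)

Answer: 1 8 1 0 7 6 3 4 1 3 8 1 2 2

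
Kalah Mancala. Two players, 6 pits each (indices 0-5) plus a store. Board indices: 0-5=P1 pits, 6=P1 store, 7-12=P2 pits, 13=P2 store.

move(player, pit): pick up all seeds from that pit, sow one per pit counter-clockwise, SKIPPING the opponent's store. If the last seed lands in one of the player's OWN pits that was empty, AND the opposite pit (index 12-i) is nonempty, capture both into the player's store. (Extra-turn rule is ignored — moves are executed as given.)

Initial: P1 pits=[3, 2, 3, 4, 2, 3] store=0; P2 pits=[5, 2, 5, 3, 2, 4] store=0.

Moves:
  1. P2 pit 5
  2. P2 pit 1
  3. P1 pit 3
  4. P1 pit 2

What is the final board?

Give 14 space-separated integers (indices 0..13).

Move 1: P2 pit5 -> P1=[4,3,4,4,2,3](0) P2=[5,2,5,3,2,0](1)
Move 2: P2 pit1 -> P1=[4,3,4,4,2,3](0) P2=[5,0,6,4,2,0](1)
Move 3: P1 pit3 -> P1=[4,3,4,0,3,4](1) P2=[6,0,6,4,2,0](1)
Move 4: P1 pit2 -> P1=[4,3,0,1,4,5](2) P2=[6,0,6,4,2,0](1)

Answer: 4 3 0 1 4 5 2 6 0 6 4 2 0 1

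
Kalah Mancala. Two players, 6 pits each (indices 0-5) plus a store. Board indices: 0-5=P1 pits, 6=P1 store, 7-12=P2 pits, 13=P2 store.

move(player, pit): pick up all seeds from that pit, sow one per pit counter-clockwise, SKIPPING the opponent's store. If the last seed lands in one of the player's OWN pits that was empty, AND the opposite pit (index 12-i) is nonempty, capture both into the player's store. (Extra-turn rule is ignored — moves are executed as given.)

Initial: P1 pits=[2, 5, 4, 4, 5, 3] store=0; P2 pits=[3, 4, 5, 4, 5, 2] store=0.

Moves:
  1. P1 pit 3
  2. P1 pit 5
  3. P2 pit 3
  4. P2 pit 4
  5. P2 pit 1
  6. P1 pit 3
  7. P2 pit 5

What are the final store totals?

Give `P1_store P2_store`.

Move 1: P1 pit3 -> P1=[2,5,4,0,6,4](1) P2=[4,4,5,4,5,2](0)
Move 2: P1 pit5 -> P1=[2,5,4,0,6,0](2) P2=[5,5,6,4,5,2](0)
Move 3: P2 pit3 -> P1=[3,5,4,0,6,0](2) P2=[5,5,6,0,6,3](1)
Move 4: P2 pit4 -> P1=[4,6,5,1,6,0](2) P2=[5,5,6,0,0,4](2)
Move 5: P2 pit1 -> P1=[4,6,5,1,6,0](2) P2=[5,0,7,1,1,5](3)
Move 6: P1 pit3 -> P1=[4,6,5,0,7,0](2) P2=[5,0,7,1,1,5](3)
Move 7: P2 pit5 -> P1=[5,7,6,1,7,0](2) P2=[5,0,7,1,1,0](4)

Answer: 2 4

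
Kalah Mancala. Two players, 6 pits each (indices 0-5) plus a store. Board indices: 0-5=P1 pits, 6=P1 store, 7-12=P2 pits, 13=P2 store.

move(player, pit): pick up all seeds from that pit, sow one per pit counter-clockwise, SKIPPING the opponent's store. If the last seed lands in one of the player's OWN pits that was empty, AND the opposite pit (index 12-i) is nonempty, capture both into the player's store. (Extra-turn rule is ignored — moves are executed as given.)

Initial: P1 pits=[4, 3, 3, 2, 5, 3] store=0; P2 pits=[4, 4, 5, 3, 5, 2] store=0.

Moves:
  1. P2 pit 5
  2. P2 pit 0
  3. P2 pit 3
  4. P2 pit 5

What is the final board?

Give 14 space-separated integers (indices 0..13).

Answer: 6 3 3 2 5 3 0 0 5 6 0 7 0 3

Derivation:
Move 1: P2 pit5 -> P1=[5,3,3,2,5,3](0) P2=[4,4,5,3,5,0](1)
Move 2: P2 pit0 -> P1=[5,3,3,2,5,3](0) P2=[0,5,6,4,6,0](1)
Move 3: P2 pit3 -> P1=[6,3,3,2,5,3](0) P2=[0,5,6,0,7,1](2)
Move 4: P2 pit5 -> P1=[6,3,3,2,5,3](0) P2=[0,5,6,0,7,0](3)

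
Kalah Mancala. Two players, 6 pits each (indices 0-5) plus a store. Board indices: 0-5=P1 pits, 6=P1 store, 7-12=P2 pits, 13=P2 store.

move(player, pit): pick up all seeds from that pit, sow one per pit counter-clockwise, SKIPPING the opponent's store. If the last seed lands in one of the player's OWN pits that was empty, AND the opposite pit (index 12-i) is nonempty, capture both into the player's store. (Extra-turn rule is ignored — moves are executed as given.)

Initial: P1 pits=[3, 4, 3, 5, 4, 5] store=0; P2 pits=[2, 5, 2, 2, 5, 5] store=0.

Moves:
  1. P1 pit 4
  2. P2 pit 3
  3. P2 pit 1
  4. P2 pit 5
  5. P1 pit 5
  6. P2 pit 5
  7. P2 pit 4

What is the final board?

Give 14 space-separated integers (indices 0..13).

Answer: 6 6 5 7 2 1 2 4 1 4 2 0 1 4

Derivation:
Move 1: P1 pit4 -> P1=[3,4,3,5,0,6](1) P2=[3,6,2,2,5,5](0)
Move 2: P2 pit3 -> P1=[3,4,3,5,0,6](1) P2=[3,6,2,0,6,6](0)
Move 3: P2 pit1 -> P1=[4,4,3,5,0,6](1) P2=[3,0,3,1,7,7](1)
Move 4: P2 pit5 -> P1=[5,5,4,6,1,7](1) P2=[3,0,3,1,7,0](2)
Move 5: P1 pit5 -> P1=[5,5,4,6,1,0](2) P2=[4,1,4,2,8,1](2)
Move 6: P2 pit5 -> P1=[5,5,4,6,1,0](2) P2=[4,1,4,2,8,0](3)
Move 7: P2 pit4 -> P1=[6,6,5,7,2,1](2) P2=[4,1,4,2,0,1](4)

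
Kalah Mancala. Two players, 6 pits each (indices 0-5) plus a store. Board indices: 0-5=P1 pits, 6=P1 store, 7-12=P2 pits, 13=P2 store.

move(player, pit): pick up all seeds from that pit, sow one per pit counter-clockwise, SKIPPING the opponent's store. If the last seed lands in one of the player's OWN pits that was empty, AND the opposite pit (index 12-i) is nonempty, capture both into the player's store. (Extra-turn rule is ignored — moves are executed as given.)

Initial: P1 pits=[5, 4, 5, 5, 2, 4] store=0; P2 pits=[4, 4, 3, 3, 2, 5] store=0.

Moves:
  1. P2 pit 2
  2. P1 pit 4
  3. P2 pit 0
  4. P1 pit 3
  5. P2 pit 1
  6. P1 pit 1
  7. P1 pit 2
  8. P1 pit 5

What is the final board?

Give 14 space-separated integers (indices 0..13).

Move 1: P2 pit2 -> P1=[5,4,5,5,2,4](0) P2=[4,4,0,4,3,6](0)
Move 2: P1 pit4 -> P1=[5,4,5,5,0,5](1) P2=[4,4,0,4,3,6](0)
Move 3: P2 pit0 -> P1=[5,4,5,5,0,5](1) P2=[0,5,1,5,4,6](0)
Move 4: P1 pit3 -> P1=[5,4,5,0,1,6](2) P2=[1,6,1,5,4,6](0)
Move 5: P2 pit1 -> P1=[6,4,5,0,1,6](2) P2=[1,0,2,6,5,7](1)
Move 6: P1 pit1 -> P1=[6,0,6,1,2,7](2) P2=[1,0,2,6,5,7](1)
Move 7: P1 pit2 -> P1=[6,0,0,2,3,8](3) P2=[2,1,2,6,5,7](1)
Move 8: P1 pit5 -> P1=[7,0,0,2,3,0](4) P2=[3,2,3,7,6,8](1)

Answer: 7 0 0 2 3 0 4 3 2 3 7 6 8 1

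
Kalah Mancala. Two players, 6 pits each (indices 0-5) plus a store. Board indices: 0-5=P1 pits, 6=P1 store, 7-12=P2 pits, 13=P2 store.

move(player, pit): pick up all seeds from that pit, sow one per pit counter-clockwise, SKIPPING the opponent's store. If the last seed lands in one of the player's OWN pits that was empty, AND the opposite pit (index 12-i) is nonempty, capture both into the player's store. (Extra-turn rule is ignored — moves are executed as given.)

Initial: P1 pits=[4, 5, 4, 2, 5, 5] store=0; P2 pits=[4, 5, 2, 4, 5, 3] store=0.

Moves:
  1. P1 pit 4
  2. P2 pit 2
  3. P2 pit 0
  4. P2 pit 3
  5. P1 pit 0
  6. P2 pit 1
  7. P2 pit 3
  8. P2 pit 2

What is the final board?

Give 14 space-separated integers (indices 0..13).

Answer: 1 8 6 3 1 7 1 0 0 0 1 11 7 2

Derivation:
Move 1: P1 pit4 -> P1=[4,5,4,2,0,6](1) P2=[5,6,3,4,5,3](0)
Move 2: P2 pit2 -> P1=[4,5,4,2,0,6](1) P2=[5,6,0,5,6,4](0)
Move 3: P2 pit0 -> P1=[4,5,4,2,0,6](1) P2=[0,7,1,6,7,5](0)
Move 4: P2 pit3 -> P1=[5,6,5,2,0,6](1) P2=[0,7,1,0,8,6](1)
Move 5: P1 pit0 -> P1=[0,7,6,3,1,7](1) P2=[0,7,1,0,8,6](1)
Move 6: P2 pit1 -> P1=[1,8,6,3,1,7](1) P2=[0,0,2,1,9,7](2)
Move 7: P2 pit3 -> P1=[1,8,6,3,1,7](1) P2=[0,0,2,0,10,7](2)
Move 8: P2 pit2 -> P1=[1,8,6,3,1,7](1) P2=[0,0,0,1,11,7](2)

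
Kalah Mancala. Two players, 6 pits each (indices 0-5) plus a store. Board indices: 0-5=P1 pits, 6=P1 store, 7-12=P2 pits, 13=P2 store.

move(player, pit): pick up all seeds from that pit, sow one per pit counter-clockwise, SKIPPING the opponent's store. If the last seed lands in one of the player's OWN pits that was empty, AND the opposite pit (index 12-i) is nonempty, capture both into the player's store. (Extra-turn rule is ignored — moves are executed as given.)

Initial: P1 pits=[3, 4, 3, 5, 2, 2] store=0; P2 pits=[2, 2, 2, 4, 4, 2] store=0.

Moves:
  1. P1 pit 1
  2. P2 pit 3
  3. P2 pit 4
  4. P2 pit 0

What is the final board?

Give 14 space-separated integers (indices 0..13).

Move 1: P1 pit1 -> P1=[3,0,4,6,3,3](0) P2=[2,2,2,4,4,2](0)
Move 2: P2 pit3 -> P1=[4,0,4,6,3,3](0) P2=[2,2,2,0,5,3](1)
Move 3: P2 pit4 -> P1=[5,1,5,6,3,3](0) P2=[2,2,2,0,0,4](2)
Move 4: P2 pit0 -> P1=[5,1,5,6,3,3](0) P2=[0,3,3,0,0,4](2)

Answer: 5 1 5 6 3 3 0 0 3 3 0 0 4 2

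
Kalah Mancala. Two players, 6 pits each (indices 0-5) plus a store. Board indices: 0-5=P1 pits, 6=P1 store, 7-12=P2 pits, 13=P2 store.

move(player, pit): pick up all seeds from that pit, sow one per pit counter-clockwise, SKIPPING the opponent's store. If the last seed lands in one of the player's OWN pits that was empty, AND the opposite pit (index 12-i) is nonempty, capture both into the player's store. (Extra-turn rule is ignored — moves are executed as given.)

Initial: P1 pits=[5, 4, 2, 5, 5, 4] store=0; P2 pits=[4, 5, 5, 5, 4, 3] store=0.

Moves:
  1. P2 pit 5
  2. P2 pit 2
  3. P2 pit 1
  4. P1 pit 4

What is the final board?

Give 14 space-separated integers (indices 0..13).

Move 1: P2 pit5 -> P1=[6,5,2,5,5,4](0) P2=[4,5,5,5,4,0](1)
Move 2: P2 pit2 -> P1=[7,5,2,5,5,4](0) P2=[4,5,0,6,5,1](2)
Move 3: P2 pit1 -> P1=[7,5,2,5,5,4](0) P2=[4,0,1,7,6,2](3)
Move 4: P1 pit4 -> P1=[7,5,2,5,0,5](1) P2=[5,1,2,7,6,2](3)

Answer: 7 5 2 5 0 5 1 5 1 2 7 6 2 3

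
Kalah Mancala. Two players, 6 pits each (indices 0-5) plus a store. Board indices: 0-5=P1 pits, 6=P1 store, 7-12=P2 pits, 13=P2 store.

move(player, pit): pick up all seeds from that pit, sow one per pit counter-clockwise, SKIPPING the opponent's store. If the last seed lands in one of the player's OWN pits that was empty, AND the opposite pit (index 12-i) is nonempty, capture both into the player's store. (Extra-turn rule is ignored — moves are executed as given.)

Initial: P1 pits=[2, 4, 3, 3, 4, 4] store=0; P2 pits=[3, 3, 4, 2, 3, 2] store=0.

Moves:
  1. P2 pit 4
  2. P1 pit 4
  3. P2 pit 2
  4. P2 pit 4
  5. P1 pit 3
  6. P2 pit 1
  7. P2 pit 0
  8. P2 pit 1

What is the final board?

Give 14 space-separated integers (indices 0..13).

Move 1: P2 pit4 -> P1=[3,4,3,3,4,4](0) P2=[3,3,4,2,0,3](1)
Move 2: P1 pit4 -> P1=[3,4,3,3,0,5](1) P2=[4,4,4,2,0,3](1)
Move 3: P2 pit2 -> P1=[3,4,3,3,0,5](1) P2=[4,4,0,3,1,4](2)
Move 4: P2 pit4 -> P1=[3,4,3,3,0,5](1) P2=[4,4,0,3,0,5](2)
Move 5: P1 pit3 -> P1=[3,4,3,0,1,6](2) P2=[4,4,0,3,0,5](2)
Move 6: P2 pit1 -> P1=[3,4,3,0,1,6](2) P2=[4,0,1,4,1,6](2)
Move 7: P2 pit0 -> P1=[3,4,3,0,1,6](2) P2=[0,1,2,5,2,6](2)
Move 8: P2 pit1 -> P1=[3,4,3,0,1,6](2) P2=[0,0,3,5,2,6](2)

Answer: 3 4 3 0 1 6 2 0 0 3 5 2 6 2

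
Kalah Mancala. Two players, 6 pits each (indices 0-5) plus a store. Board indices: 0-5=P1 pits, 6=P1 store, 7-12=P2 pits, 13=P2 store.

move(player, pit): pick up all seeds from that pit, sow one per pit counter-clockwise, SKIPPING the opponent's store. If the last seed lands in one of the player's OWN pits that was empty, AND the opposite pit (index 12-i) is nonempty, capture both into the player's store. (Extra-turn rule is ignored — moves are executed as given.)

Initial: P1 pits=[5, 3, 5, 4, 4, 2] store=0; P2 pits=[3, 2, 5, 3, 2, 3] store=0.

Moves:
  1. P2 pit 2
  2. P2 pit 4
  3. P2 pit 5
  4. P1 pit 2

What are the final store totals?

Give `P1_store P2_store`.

Answer: 1 3

Derivation:
Move 1: P2 pit2 -> P1=[6,3,5,4,4,2](0) P2=[3,2,0,4,3,4](1)
Move 2: P2 pit4 -> P1=[7,3,5,4,4,2](0) P2=[3,2,0,4,0,5](2)
Move 3: P2 pit5 -> P1=[8,4,6,5,4,2](0) P2=[3,2,0,4,0,0](3)
Move 4: P1 pit2 -> P1=[8,4,0,6,5,3](1) P2=[4,3,0,4,0,0](3)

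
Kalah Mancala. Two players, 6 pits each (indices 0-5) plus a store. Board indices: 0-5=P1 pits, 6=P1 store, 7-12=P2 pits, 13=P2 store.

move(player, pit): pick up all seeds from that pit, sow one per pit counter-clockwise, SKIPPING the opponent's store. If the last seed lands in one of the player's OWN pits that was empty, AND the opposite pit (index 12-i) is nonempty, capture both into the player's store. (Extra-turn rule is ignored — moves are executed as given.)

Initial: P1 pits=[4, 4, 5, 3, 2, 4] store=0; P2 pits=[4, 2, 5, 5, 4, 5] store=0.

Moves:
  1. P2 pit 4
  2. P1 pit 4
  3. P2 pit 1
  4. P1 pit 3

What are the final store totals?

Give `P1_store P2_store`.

Move 1: P2 pit4 -> P1=[5,5,5,3,2,4](0) P2=[4,2,5,5,0,6](1)
Move 2: P1 pit4 -> P1=[5,5,5,3,0,5](1) P2=[4,2,5,5,0,6](1)
Move 3: P2 pit1 -> P1=[5,5,5,3,0,5](1) P2=[4,0,6,6,0,6](1)
Move 4: P1 pit3 -> P1=[5,5,5,0,1,6](2) P2=[4,0,6,6,0,6](1)

Answer: 2 1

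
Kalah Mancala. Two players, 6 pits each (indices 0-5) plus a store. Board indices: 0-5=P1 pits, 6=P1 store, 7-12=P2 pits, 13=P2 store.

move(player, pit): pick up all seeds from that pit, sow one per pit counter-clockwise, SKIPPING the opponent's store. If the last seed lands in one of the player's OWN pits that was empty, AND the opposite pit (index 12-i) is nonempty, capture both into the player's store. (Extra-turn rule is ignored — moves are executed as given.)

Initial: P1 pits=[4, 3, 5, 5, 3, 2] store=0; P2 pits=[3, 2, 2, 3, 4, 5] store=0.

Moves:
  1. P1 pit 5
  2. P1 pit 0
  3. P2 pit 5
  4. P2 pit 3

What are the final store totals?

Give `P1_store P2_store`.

Answer: 1 2

Derivation:
Move 1: P1 pit5 -> P1=[4,3,5,5,3,0](1) P2=[4,2,2,3,4,5](0)
Move 2: P1 pit0 -> P1=[0,4,6,6,4,0](1) P2=[4,2,2,3,4,5](0)
Move 3: P2 pit5 -> P1=[1,5,7,7,4,0](1) P2=[4,2,2,3,4,0](1)
Move 4: P2 pit3 -> P1=[1,5,7,7,4,0](1) P2=[4,2,2,0,5,1](2)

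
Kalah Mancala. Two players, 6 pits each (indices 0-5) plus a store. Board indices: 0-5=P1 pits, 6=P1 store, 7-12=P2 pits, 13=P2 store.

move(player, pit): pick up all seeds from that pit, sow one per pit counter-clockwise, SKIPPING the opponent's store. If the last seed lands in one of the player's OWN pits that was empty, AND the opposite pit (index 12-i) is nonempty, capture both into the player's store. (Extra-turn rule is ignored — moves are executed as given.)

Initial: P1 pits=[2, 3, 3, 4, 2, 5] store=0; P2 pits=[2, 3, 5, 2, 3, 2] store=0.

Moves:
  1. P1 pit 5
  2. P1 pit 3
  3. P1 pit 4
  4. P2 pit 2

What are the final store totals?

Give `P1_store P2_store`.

Answer: 3 1

Derivation:
Move 1: P1 pit5 -> P1=[2,3,3,4,2,0](1) P2=[3,4,6,3,3,2](0)
Move 2: P1 pit3 -> P1=[2,3,3,0,3,1](2) P2=[4,4,6,3,3,2](0)
Move 3: P1 pit4 -> P1=[2,3,3,0,0,2](3) P2=[5,4,6,3,3,2](0)
Move 4: P2 pit2 -> P1=[3,4,3,0,0,2](3) P2=[5,4,0,4,4,3](1)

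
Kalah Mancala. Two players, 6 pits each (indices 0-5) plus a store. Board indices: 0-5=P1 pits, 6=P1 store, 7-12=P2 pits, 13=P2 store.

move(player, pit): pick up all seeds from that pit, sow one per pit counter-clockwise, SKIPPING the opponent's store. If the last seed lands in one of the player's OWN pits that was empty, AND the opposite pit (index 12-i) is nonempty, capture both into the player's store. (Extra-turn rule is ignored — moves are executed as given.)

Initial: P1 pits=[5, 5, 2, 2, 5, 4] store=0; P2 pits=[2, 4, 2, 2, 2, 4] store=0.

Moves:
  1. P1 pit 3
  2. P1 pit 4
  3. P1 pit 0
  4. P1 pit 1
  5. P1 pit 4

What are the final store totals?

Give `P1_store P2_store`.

Answer: 3 0

Derivation:
Move 1: P1 pit3 -> P1=[5,5,2,0,6,5](0) P2=[2,4,2,2,2,4](0)
Move 2: P1 pit4 -> P1=[5,5,2,0,0,6](1) P2=[3,5,3,3,2,4](0)
Move 3: P1 pit0 -> P1=[0,6,3,1,1,7](1) P2=[3,5,3,3,2,4](0)
Move 4: P1 pit1 -> P1=[0,0,4,2,2,8](2) P2=[4,5,3,3,2,4](0)
Move 5: P1 pit4 -> P1=[0,0,4,2,0,9](3) P2=[4,5,3,3,2,4](0)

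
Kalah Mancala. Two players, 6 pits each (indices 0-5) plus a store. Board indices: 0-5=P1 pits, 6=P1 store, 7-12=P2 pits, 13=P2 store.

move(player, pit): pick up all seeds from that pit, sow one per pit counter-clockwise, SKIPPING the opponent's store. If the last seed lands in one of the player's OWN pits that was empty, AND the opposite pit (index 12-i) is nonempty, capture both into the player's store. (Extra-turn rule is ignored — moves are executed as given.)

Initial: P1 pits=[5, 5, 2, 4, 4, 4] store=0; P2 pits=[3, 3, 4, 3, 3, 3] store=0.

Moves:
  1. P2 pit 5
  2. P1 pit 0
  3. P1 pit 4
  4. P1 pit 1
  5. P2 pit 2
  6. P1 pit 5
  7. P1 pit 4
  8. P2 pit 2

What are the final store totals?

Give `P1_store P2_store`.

Answer: 11 2

Derivation:
Move 1: P2 pit5 -> P1=[6,6,2,4,4,4](0) P2=[3,3,4,3,3,0](1)
Move 2: P1 pit0 -> P1=[0,7,3,5,5,5](1) P2=[3,3,4,3,3,0](1)
Move 3: P1 pit4 -> P1=[0,7,3,5,0,6](2) P2=[4,4,5,3,3,0](1)
Move 4: P1 pit1 -> P1=[0,0,4,6,1,7](3) P2=[5,5,5,3,3,0](1)
Move 5: P2 pit2 -> P1=[1,0,4,6,1,7](3) P2=[5,5,0,4,4,1](2)
Move 6: P1 pit5 -> P1=[1,0,4,6,1,0](4) P2=[6,6,1,5,5,2](2)
Move 7: P1 pit4 -> P1=[1,0,4,6,0,0](11) P2=[0,6,1,5,5,2](2)
Move 8: P2 pit2 -> P1=[1,0,4,6,0,0](11) P2=[0,6,0,6,5,2](2)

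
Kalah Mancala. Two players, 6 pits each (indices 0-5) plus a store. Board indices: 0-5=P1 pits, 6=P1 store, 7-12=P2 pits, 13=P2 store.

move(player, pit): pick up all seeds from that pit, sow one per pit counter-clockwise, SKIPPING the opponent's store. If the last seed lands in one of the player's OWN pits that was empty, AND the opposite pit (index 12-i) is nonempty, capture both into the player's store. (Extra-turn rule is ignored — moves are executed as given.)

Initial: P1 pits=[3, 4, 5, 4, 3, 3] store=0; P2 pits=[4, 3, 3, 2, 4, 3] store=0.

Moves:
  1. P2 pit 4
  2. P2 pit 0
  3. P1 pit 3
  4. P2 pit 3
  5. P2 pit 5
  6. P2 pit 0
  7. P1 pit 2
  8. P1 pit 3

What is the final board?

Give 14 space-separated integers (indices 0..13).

Move 1: P2 pit4 -> P1=[4,5,5,4,3,3](0) P2=[4,3,3,2,0,4](1)
Move 2: P2 pit0 -> P1=[4,0,5,4,3,3](0) P2=[0,4,4,3,0,4](7)
Move 3: P1 pit3 -> P1=[4,0,5,0,4,4](1) P2=[1,4,4,3,0,4](7)
Move 4: P2 pit3 -> P1=[4,0,5,0,4,4](1) P2=[1,4,4,0,1,5](8)
Move 5: P2 pit5 -> P1=[5,1,6,1,4,4](1) P2=[1,4,4,0,1,0](9)
Move 6: P2 pit0 -> P1=[5,1,6,1,4,4](1) P2=[0,5,4,0,1,0](9)
Move 7: P1 pit2 -> P1=[5,1,0,2,5,5](2) P2=[1,6,4,0,1,0](9)
Move 8: P1 pit3 -> P1=[5,1,0,0,6,6](2) P2=[1,6,4,0,1,0](9)

Answer: 5 1 0 0 6 6 2 1 6 4 0 1 0 9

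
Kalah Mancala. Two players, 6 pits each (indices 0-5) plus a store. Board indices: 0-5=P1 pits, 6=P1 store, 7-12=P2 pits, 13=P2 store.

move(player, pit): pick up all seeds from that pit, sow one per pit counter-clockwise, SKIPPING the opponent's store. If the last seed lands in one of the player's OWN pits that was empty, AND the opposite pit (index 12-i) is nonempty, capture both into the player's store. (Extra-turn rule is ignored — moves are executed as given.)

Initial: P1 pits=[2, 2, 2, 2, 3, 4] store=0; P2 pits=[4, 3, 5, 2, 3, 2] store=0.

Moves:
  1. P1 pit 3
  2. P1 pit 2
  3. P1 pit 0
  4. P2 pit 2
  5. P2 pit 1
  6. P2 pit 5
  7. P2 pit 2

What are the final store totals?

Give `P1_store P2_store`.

Answer: 3 2

Derivation:
Move 1: P1 pit3 -> P1=[2,2,2,0,4,5](0) P2=[4,3,5,2,3,2](0)
Move 2: P1 pit2 -> P1=[2,2,0,1,5,5](0) P2=[4,3,5,2,3,2](0)
Move 3: P1 pit0 -> P1=[0,3,0,1,5,5](3) P2=[4,3,5,0,3,2](0)
Move 4: P2 pit2 -> P1=[1,3,0,1,5,5](3) P2=[4,3,0,1,4,3](1)
Move 5: P2 pit1 -> P1=[1,3,0,1,5,5](3) P2=[4,0,1,2,5,3](1)
Move 6: P2 pit5 -> P1=[2,4,0,1,5,5](3) P2=[4,0,1,2,5,0](2)
Move 7: P2 pit2 -> P1=[2,4,0,1,5,5](3) P2=[4,0,0,3,5,0](2)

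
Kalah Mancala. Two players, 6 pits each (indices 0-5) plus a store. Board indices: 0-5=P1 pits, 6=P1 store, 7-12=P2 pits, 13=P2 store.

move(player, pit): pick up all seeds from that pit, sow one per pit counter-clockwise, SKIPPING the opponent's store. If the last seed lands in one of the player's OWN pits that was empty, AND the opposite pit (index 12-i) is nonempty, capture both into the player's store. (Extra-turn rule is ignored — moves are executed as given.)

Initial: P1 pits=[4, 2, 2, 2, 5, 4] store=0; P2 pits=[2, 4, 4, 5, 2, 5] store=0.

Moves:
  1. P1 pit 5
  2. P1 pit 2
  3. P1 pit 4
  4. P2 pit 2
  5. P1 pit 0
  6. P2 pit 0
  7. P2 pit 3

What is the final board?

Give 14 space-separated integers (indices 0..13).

Move 1: P1 pit5 -> P1=[4,2,2,2,5,0](1) P2=[3,5,5,5,2,5](0)
Move 2: P1 pit2 -> P1=[4,2,0,3,6,0](1) P2=[3,5,5,5,2,5](0)
Move 3: P1 pit4 -> P1=[4,2,0,3,0,1](2) P2=[4,6,6,6,2,5](0)
Move 4: P2 pit2 -> P1=[5,3,0,3,0,1](2) P2=[4,6,0,7,3,6](1)
Move 5: P1 pit0 -> P1=[0,4,1,4,1,2](2) P2=[4,6,0,7,3,6](1)
Move 6: P2 pit0 -> P1=[0,4,1,4,1,2](2) P2=[0,7,1,8,4,6](1)
Move 7: P2 pit3 -> P1=[1,5,2,5,2,2](2) P2=[0,7,1,0,5,7](2)

Answer: 1 5 2 5 2 2 2 0 7 1 0 5 7 2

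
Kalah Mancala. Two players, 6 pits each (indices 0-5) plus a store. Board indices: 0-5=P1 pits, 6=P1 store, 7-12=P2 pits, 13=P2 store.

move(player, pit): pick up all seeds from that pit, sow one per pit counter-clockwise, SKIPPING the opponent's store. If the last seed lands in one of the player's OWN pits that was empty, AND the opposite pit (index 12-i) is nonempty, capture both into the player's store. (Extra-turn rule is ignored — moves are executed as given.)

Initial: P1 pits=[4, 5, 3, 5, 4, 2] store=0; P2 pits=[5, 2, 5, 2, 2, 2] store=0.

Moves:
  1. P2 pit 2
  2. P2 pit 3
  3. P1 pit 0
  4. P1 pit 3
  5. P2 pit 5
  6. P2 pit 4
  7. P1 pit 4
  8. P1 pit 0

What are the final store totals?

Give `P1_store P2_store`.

Move 1: P2 pit2 -> P1=[5,5,3,5,4,2](0) P2=[5,2,0,3,3,3](1)
Move 2: P2 pit3 -> P1=[5,5,3,5,4,2](0) P2=[5,2,0,0,4,4](2)
Move 3: P1 pit0 -> P1=[0,6,4,6,5,3](0) P2=[5,2,0,0,4,4](2)
Move 4: P1 pit3 -> P1=[0,6,4,0,6,4](1) P2=[6,3,1,0,4,4](2)
Move 5: P2 pit5 -> P1=[1,7,5,0,6,4](1) P2=[6,3,1,0,4,0](3)
Move 6: P2 pit4 -> P1=[2,8,5,0,6,4](1) P2=[6,3,1,0,0,1](4)
Move 7: P1 pit4 -> P1=[2,8,5,0,0,5](2) P2=[7,4,2,1,0,1](4)
Move 8: P1 pit0 -> P1=[0,9,6,0,0,5](2) P2=[7,4,2,1,0,1](4)

Answer: 2 4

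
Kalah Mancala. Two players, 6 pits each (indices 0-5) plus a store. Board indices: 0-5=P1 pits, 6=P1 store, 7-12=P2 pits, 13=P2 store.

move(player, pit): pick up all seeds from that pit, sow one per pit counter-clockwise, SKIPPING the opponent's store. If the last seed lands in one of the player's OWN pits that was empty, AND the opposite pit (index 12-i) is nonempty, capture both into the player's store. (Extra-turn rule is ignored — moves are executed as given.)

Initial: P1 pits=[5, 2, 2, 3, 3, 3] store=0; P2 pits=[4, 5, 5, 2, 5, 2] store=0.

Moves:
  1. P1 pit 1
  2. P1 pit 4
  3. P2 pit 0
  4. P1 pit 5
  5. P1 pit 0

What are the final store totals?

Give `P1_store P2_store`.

Answer: 4 0

Derivation:
Move 1: P1 pit1 -> P1=[5,0,3,4,3,3](0) P2=[4,5,5,2,5,2](0)
Move 2: P1 pit4 -> P1=[5,0,3,4,0,4](1) P2=[5,5,5,2,5,2](0)
Move 3: P2 pit0 -> P1=[5,0,3,4,0,4](1) P2=[0,6,6,3,6,3](0)
Move 4: P1 pit5 -> P1=[5,0,3,4,0,0](2) P2=[1,7,7,3,6,3](0)
Move 5: P1 pit0 -> P1=[0,1,4,5,1,0](4) P2=[0,7,7,3,6,3](0)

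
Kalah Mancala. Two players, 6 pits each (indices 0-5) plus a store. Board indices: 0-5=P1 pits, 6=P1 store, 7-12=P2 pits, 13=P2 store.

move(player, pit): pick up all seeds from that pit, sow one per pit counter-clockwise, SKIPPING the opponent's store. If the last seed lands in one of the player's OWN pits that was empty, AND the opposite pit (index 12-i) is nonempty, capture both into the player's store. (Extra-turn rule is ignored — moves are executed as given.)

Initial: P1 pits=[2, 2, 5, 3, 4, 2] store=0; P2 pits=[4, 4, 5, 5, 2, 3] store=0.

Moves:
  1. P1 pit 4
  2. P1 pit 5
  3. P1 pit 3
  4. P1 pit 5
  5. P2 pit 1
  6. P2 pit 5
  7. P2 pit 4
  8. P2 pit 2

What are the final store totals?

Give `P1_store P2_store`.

Move 1: P1 pit4 -> P1=[2,2,5,3,0,3](1) P2=[5,5,5,5,2,3](0)
Move 2: P1 pit5 -> P1=[2,2,5,3,0,0](2) P2=[6,6,5,5,2,3](0)
Move 3: P1 pit3 -> P1=[2,2,5,0,1,1](3) P2=[6,6,5,5,2,3](0)
Move 4: P1 pit5 -> P1=[2,2,5,0,1,0](4) P2=[6,6,5,5,2,3](0)
Move 5: P2 pit1 -> P1=[3,2,5,0,1,0](4) P2=[6,0,6,6,3,4](1)
Move 6: P2 pit5 -> P1=[4,3,6,0,1,0](4) P2=[6,0,6,6,3,0](2)
Move 7: P2 pit4 -> P1=[5,3,6,0,1,0](4) P2=[6,0,6,6,0,1](3)
Move 8: P2 pit2 -> P1=[6,4,6,0,1,0](4) P2=[6,0,0,7,1,2](4)

Answer: 4 4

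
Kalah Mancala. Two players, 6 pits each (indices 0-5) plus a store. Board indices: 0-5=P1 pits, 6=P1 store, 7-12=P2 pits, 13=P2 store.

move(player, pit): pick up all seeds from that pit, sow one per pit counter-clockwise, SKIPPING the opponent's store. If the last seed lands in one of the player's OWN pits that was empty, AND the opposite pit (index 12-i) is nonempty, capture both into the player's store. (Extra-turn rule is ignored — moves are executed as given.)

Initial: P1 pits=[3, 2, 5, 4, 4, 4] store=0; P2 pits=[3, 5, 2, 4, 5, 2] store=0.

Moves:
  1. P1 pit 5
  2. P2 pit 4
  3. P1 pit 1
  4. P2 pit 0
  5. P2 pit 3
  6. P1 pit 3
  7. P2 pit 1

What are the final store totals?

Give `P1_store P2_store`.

Answer: 2 3

Derivation:
Move 1: P1 pit5 -> P1=[3,2,5,4,4,0](1) P2=[4,6,3,4,5,2](0)
Move 2: P2 pit4 -> P1=[4,3,6,4,4,0](1) P2=[4,6,3,4,0,3](1)
Move 3: P1 pit1 -> P1=[4,0,7,5,5,0](1) P2=[4,6,3,4,0,3](1)
Move 4: P2 pit0 -> P1=[4,0,7,5,5,0](1) P2=[0,7,4,5,1,3](1)
Move 5: P2 pit3 -> P1=[5,1,7,5,5,0](1) P2=[0,7,4,0,2,4](2)
Move 6: P1 pit3 -> P1=[5,1,7,0,6,1](2) P2=[1,8,4,0,2,4](2)
Move 7: P2 pit1 -> P1=[6,2,8,0,6,1](2) P2=[1,0,5,1,3,5](3)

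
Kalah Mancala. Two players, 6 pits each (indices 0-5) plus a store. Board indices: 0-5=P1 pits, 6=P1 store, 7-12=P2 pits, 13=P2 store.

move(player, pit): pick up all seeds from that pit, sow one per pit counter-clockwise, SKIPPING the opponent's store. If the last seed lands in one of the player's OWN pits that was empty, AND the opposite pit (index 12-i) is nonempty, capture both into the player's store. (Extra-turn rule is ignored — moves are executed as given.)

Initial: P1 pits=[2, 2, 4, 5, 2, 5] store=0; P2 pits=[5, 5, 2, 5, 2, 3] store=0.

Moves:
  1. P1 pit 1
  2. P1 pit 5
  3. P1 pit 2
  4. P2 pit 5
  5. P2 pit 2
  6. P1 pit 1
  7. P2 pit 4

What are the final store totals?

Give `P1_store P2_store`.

Answer: 10 6

Derivation:
Move 1: P1 pit1 -> P1=[2,0,5,6,2,5](0) P2=[5,5,2,5,2,3](0)
Move 2: P1 pit5 -> P1=[2,0,5,6,2,0](1) P2=[6,6,3,6,2,3](0)
Move 3: P1 pit2 -> P1=[2,0,0,7,3,1](2) P2=[7,6,3,6,2,3](0)
Move 4: P2 pit5 -> P1=[3,1,0,7,3,1](2) P2=[7,6,3,6,2,0](1)
Move 5: P2 pit2 -> P1=[0,1,0,7,3,1](2) P2=[7,6,0,7,3,0](5)
Move 6: P1 pit1 -> P1=[0,0,0,7,3,1](10) P2=[7,6,0,0,3,0](5)
Move 7: P2 pit4 -> P1=[1,0,0,7,3,1](10) P2=[7,6,0,0,0,1](6)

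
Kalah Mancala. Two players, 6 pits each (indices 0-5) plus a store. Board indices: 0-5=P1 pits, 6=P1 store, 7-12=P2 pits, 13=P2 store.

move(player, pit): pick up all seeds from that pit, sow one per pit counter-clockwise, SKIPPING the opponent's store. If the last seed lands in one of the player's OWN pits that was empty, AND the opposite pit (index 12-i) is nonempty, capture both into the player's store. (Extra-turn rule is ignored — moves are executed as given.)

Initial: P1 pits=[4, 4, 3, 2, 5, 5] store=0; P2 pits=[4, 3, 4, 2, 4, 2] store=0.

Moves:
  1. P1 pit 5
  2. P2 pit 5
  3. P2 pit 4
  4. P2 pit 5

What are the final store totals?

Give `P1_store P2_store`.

Answer: 1 3

Derivation:
Move 1: P1 pit5 -> P1=[4,4,3,2,5,0](1) P2=[5,4,5,3,4,2](0)
Move 2: P2 pit5 -> P1=[5,4,3,2,5,0](1) P2=[5,4,5,3,4,0](1)
Move 3: P2 pit4 -> P1=[6,5,3,2,5,0](1) P2=[5,4,5,3,0,1](2)
Move 4: P2 pit5 -> P1=[6,5,3,2,5,0](1) P2=[5,4,5,3,0,0](3)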